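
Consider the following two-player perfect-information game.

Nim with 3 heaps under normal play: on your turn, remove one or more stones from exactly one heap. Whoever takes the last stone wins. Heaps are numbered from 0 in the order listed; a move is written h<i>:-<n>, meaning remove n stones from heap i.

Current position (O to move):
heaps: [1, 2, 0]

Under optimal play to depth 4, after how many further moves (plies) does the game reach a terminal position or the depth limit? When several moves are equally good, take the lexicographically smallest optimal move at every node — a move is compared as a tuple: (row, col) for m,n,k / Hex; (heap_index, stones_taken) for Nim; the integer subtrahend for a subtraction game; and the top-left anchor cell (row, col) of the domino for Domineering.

[(1,2,0)] O move#1: h0:-1:-1/(0,2,0), h1:-1:+1/(1,1,0)*, h1:-2:-1/(1,0,0)
[(1,1,0)] X move#2: h0:-1:-1/(0,1,0)*, h1:-1:-1/(1,0,0)
[(0,1,0)] O move#3: h1:-1:+1/(0,0,0)*
[(0,0,0)] end (terminal -1, X#4); searched (1,2,0) to 4

PV length from [(1,2,0)]: 3 plies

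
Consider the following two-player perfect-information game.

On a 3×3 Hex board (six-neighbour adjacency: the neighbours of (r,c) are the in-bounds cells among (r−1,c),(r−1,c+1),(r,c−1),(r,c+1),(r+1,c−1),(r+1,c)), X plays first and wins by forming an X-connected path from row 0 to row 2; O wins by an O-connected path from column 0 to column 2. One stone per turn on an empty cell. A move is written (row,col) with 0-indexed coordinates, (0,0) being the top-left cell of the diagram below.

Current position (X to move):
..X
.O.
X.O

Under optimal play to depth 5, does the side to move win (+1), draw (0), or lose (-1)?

p1 X@[..X/.O./X.O]: (0,0)[X.X/.O./X.O]-1 (0,1)[.XX/.O./X.O]-1 (1,0)[..X/XO./X.O]+1* (1,2)[..X/.OX/X.O]+1 (2,1)[..X/.O./XXO]+1
p2 O@[..X/XO./X.O]: (0,0)[O.X/XO./X.O]-1* (0,1)[.OX/XO./X.O]-1 (1,2)[..X/XOO/X.O]-1 (2,1)[..X/XO./XOO]-1
p3 X@[O.X/XO./X.O]: (0,1)[OXX/XO./X.O]+1* (1,2)[O.X/XOX/X.O]+1 (2,1)[O.X/XO./XXO]+1
p4 O@[OXX/XO./X.O] terminal -1; root [..X/.O./X.O] d5

value(..X/.O./X.O, X) = +1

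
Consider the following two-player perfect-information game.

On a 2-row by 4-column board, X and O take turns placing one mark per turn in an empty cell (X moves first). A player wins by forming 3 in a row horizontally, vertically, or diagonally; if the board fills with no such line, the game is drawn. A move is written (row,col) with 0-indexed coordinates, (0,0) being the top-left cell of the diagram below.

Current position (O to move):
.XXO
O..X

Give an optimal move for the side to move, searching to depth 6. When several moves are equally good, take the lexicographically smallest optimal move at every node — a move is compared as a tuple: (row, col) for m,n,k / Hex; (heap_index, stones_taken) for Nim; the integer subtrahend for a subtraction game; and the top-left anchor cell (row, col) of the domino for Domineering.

O's best at [.XXO/O..X]: (0,0)

p1 O@[.XXO/O..X]: (0,0)[OXXO/O..X]+0* (1,1)[.XXO/OO.X]-1 (1,2)[.XXO/O.OX]-1
p2 X@[OXXO/O..X]: (1,1)[OXXO/OX.X]+0* (1,2)[OXXO/O.XX]+0
p3 O@[OXXO/OX.X]: (1,2)[OXXO/OXOX]+0*
p4 X@[OXXO/OXOX] terminal +0; root [.XXO/O..X] d6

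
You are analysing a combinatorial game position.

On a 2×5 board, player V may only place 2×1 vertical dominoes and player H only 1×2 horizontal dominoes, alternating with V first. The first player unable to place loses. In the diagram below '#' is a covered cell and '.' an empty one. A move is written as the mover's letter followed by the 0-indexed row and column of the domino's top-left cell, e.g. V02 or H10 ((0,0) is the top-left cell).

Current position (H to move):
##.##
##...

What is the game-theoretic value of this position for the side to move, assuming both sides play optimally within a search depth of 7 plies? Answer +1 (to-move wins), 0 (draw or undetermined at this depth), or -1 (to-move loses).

value(##.##/##..., H) = +1

[##.##/##...] H move#1: H12:+1/##.##/####.*, H13:-1/##.##/##.##
[##.##/####.] end (terminal -1, V#2); searched ##.##/##... to 7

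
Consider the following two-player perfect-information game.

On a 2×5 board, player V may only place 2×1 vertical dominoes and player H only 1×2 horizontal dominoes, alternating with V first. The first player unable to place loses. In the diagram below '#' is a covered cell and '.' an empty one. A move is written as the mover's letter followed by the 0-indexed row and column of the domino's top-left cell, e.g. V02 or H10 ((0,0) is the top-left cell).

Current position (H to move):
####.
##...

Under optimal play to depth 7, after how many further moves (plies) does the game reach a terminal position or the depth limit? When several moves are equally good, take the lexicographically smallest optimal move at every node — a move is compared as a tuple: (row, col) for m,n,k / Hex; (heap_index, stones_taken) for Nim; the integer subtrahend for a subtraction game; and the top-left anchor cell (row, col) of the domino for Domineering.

PV length from [####./##...]: 1 ply

[####./##...] H move#1: H12:-1/####./####., H13:+1/####./##.##*
[####./##.##] end (terminal -1, V#2); searched ####./##... to 7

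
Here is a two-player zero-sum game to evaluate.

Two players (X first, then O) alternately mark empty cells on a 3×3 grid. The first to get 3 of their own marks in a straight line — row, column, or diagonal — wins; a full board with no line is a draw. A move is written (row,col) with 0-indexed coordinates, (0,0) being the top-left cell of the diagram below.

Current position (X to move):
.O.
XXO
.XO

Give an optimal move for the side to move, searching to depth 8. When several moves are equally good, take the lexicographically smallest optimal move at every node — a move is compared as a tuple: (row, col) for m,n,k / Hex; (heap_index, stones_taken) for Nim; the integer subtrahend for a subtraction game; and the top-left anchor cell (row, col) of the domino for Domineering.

[.O./XXO/.XO] X move#1: (0,0):-1/XO./XXO/.XO, (0,2):+0/.OX/XXO/.XO*, (2,0):-1/.O./XXO/XXO
[.OX/XXO/.XO] O move#2: (0,0):-1/OOX/XXO/.XO, (2,0):+0/.OX/XXO/OXO*
[.OX/XXO/OXO] X move#3: (0,0):+0/XOX/XXO/OXO*
[XOX/XXO/OXO] end (terminal +0, O#4); searched .O./XXO/.XO to 8

X's best at [.O./XXO/.XO]: (0,2)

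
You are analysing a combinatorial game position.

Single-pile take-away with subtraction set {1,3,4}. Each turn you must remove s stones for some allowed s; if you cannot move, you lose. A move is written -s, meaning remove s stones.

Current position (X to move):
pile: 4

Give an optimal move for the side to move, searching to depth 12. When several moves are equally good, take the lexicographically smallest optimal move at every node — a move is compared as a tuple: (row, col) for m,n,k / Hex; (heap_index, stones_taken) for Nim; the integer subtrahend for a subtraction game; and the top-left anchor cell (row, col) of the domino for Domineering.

ply 1, X at 4 | -1=-1→3; -3=-1→1; -4=+1→0*
ply 2: 0 is terminal -1 (O); from 4 depth 12

X's best at [4]: -4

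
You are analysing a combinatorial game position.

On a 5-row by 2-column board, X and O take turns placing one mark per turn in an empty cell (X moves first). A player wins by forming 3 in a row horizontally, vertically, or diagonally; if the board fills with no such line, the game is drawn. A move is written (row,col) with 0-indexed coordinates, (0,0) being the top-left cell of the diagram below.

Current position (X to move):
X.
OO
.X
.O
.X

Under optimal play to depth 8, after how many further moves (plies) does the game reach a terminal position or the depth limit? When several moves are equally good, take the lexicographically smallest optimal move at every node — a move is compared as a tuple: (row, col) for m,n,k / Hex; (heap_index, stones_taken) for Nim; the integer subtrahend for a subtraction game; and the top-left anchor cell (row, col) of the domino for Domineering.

PV length from [X./OO/.X/.O/.X]: 4 plies

p1 X@[X./OO/.X/.O/.X]: (0,1)[XX/OO/.X/.O/.X]+0* (2,0)[X./OO/XX/.O/.X]+0 (3,0)[X./OO/.X/XO/.X]+0 (4,0)[X./OO/.X/.O/XX]+0
p2 O@[XX/OO/.X/.O/.X]: (2,0)[XX/OO/OX/.O/.X]+0* (3,0)[XX/OO/.X/OO/.X]+0 (4,0)[XX/OO/.X/.O/OX]+0
p3 X@[XX/OO/OX/.O/.X]: (3,0)[XX/OO/OX/XO/.X]+0* (4,0)[XX/OO/OX/.O/XX]-1
p4 O@[XX/OO/OX/XO/.X]: (4,0)[XX/OO/OX/XO/OX]+0*
p5 X@[XX/OO/OX/XO/OX] terminal +0; root [X./OO/.X/.O/.X] d8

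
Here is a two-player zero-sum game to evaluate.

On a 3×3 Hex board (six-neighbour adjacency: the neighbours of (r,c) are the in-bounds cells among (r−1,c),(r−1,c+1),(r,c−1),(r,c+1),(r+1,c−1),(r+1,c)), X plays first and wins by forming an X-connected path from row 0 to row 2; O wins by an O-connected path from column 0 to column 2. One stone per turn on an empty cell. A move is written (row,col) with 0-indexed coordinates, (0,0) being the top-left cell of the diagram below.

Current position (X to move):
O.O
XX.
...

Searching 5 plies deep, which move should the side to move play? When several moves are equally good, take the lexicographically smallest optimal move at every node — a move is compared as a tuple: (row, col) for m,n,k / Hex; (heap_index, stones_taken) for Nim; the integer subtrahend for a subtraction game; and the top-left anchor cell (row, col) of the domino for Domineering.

ply 1, X at O.O/XX./... | (0,1)=+1→OXO/XX./...*; (1,2)=-1→O.O/XXX/...; (2,0)=-1→O.O/XX./X..; (2,1)=-1→O.O/XX./.X.; (2,2)=-1→O.O/XX./..X
ply 2, O at OXO/XX./... | (1,2)=-1→OXO/XXO/...*; (2,0)=-1→OXO/XX./O..; (2,1)=-1→OXO/XX./.O.; (2,2)=-1→OXO/XX./..O
ply 3, X at OXO/XXO/... | (2,0)=+1→OXO/XXO/X..*; (2,1)=+1→OXO/XXO/.X.; (2,2)=+1→OXO/XXO/..X
ply 4: OXO/XXO/X.. is terminal -1 (O); from O.O/XX./... depth 5

X's best at [O.O/XX./...]: (0,1)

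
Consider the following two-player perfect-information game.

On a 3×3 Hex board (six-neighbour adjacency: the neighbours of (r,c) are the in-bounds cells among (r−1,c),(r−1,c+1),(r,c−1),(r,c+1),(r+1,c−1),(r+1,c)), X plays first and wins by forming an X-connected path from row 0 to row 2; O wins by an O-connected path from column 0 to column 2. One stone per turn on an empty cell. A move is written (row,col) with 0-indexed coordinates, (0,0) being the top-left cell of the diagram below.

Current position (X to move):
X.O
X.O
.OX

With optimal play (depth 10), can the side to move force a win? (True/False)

X winning at [X.O/X.O/.OX]: True

ply 1, X at X.O/X.O/.OX | (0,1)=-1→XXO/X.O/.OX; (1,1)=-1→X.O/XXO/.OX; (2,0)=+1→X.O/X.O/XOX*
ply 2: X.O/X.O/XOX is terminal -1 (O); from X.O/X.O/.OX depth 10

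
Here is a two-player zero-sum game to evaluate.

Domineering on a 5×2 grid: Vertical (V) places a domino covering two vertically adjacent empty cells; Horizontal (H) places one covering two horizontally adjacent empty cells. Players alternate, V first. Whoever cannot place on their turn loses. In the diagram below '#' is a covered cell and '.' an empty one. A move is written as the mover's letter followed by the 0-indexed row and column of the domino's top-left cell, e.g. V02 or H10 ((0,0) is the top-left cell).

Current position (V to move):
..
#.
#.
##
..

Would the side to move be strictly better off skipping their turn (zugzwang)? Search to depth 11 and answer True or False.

[../#./#./##/..] V move#1: V01:-1/.#/##/#./##/..*, V11:-1/../##/##/##/..
[.#/##/#./##/..] H move#2: H40:+1/.#/##/#./##/##*
[.#/##/#./##/##] end (terminal -1, V#3); searched ../#./#./##/.. to 11
pass branch (H moves first from the same position):
  | [../#./#./##/..] H move#1: H00:+1/##/#./#./##/..*, H40:-1/../#./#./##/##
  | [##/#./#./##/..] V move#2: V11:-1/##/##/##/##/..*
  | [##/##/##/##/..] H move#3: H40:+1/##/##/##/##/##*
  | [##/##/##/##/##] end (terminal -1, V#4); searched ../#./#./##/.. to 11
V moving scores -1; V passing scores -1

zugzwang(../#./#./##/.., V) = False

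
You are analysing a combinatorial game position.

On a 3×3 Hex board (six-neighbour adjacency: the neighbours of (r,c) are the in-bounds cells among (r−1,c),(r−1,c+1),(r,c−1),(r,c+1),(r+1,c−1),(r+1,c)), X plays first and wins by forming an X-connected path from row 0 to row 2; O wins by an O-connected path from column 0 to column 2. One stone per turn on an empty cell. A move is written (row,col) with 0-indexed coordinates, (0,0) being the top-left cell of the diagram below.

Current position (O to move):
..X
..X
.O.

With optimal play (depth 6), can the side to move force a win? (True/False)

O winning at [..X/..X/.O.]: False

ply 1, O at ..X/..X/.O. | (0,0)=-1→O.X/..X/.O.*; (0,1)=-1→.OX/..X/.O.; (1,0)=-1→..X/O.X/.O.; (1,1)=-1→..X/.OX/.O.; (2,0)=-1→..X/..X/OO.; (2,2)=-1→..X/..X/.OO
ply 2, X at O.X/..X/.O. | (0,1)=+1→OXX/..X/.O.*; (1,0)=+1→O.X/X.X/.O.; (1,1)=+1→O.X/.XX/.O.; (2,0)=+1→O.X/..X/XO.; (2,2)=+1→O.X/..X/.OX
ply 3, O at OXX/..X/.O. | (1,0)=-1→OXX/O.X/.O.*; (1,1)=-1→OXX/.OX/.O.; (2,0)=-1→OXX/..X/OO.; (2,2)=-1→OXX/..X/.OO
ply 4, X at OXX/O.X/.O. | (1,1)=+1→OXX/OXX/.O.*; (2,0)=+1→OXX/O.X/XO.; (2,2)=+1→OXX/O.X/.OX
ply 5, O at OXX/OXX/.O. | (2,0)=-1→OXX/OXX/OO.*; (2,2)=-1→OXX/OXX/.OO
ply 6, X at OXX/OXX/OO. | (2,2)=+1→OXX/OXX/OOX*
ply 7: OXX/OXX/OOX is terminal -1 (O); from ..X/..X/.O. depth 6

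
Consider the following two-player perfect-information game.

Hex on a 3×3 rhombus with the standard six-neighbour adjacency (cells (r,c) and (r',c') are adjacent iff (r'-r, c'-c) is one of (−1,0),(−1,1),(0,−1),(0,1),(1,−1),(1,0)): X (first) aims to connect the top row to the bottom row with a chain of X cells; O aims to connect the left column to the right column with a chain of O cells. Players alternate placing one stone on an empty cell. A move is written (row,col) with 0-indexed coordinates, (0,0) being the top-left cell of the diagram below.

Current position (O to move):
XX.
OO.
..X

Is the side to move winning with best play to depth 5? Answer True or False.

ply 1, O at XX./OO./..X | (0,2)=+1→XXO/OO./..X*; (1,2)=+1→XX./OOO/..X; (2,0)=+1→XX./OO./O.X; (2,1)=+1→XX./OO./.OX
ply 2: XXO/OO./..X is terminal -1 (X); from XX./OO./..X depth 5

O winning at [XX./OO./..X]: True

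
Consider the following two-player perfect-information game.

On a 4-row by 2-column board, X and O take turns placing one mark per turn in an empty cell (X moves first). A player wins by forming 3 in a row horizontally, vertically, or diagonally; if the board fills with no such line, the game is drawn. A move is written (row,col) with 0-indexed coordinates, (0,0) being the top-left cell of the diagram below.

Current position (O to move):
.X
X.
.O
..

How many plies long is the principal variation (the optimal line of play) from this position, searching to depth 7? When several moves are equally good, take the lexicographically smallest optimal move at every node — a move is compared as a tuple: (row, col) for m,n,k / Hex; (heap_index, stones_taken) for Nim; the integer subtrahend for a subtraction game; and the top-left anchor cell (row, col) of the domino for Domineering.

PV length from [.X/X./.O/..]: 5 plies

ply 1, O at .X/X./.O/.. | (0,0)=+0→OX/X./.O/..*; (1,1)=+0→.X/XO/.O/..; (2,0)=+0→.X/X./OO/..; (3,0)=+0→.X/X./.O/O.; (3,1)=+0→.X/X./.O/.O
ply 2, X at OX/X./.O/.. | (1,1)=+0→OX/XX/.O/..*; (2,0)=+0→OX/X./XO/..; (3,0)=+0→OX/X./.O/X.; (3,1)=+0→OX/X./.O/.X
ply 3, O at OX/XX/.O/.. | (2,0)=+0→OX/XX/OO/..*; (3,0)=+0→OX/XX/.O/O.; (3,1)=+0→OX/XX/.O/.O
ply 4, X at OX/XX/OO/.. | (3,0)=+0→OX/XX/OO/X.*; (3,1)=+0→OX/XX/OO/.X
ply 5, O at OX/XX/OO/X. | (3,1)=+0→OX/XX/OO/XO*
ply 6: OX/XX/OO/XO is terminal +0 (X); from .X/X./.O/.. depth 7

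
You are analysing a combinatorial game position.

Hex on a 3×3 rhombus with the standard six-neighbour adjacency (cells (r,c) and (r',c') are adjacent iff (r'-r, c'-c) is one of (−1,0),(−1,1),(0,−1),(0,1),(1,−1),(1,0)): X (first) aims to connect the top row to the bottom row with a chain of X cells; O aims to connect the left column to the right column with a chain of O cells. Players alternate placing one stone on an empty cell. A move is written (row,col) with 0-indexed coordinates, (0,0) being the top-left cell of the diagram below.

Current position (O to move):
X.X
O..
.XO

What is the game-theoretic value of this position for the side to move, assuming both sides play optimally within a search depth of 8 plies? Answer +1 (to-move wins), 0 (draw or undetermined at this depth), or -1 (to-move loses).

value(X.X/O../.XO, O) = -1

ply 1, O at X.X/O../.XO | (0,1)=-1→XOX/O../.XO*; (1,1)=-1→X.X/OO./.XO; (1,2)=-1→X.X/O.O/.XO; (2,0)=-1→X.X/O../OXO
ply 2, X at XOX/O../.XO | (1,1)=+1→XOX/OX./.XO*; (1,2)=+1→XOX/O.X/.XO; (2,0)=+1→XOX/O../XXO
ply 3: XOX/OX./.XO is terminal -1 (O); from X.X/O../.XO depth 8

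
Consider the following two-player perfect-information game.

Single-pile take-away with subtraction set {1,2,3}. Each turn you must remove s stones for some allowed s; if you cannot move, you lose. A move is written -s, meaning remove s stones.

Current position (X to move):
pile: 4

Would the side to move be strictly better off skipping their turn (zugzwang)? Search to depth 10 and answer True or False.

p1 X@[4]: -1[3]-1* -2[2]-1 -3[1]-1
p2 O@[3]: -1[2]-1 -2[1]-1 -3[0]+1*
p3 X@[0] terminal -1; root [4] d10
suppose X passes — search the same position with O to move:
pass> p1 O@[4]: -1[3]-1* -2[2]-1 -3[1]-1
pass> p2 X@[3]: -1[2]-1 -2[1]-1 -3[0]+1*
pass> p3 O@[0] terminal -1; root [4] d10
for X: play -1, pass +1

zugzwang(4, X) = True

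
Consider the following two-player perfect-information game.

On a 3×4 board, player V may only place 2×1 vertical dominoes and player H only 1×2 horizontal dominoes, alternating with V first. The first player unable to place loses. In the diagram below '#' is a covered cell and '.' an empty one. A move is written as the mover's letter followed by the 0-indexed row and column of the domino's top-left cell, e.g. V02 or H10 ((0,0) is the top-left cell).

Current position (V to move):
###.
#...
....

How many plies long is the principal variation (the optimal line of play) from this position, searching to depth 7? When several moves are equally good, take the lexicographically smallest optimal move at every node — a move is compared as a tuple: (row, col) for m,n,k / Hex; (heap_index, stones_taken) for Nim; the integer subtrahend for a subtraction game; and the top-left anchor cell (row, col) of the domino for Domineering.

PV length from [###./#.../....]: 3 plies

ply 1, V at ###./#.../.... | V03=-1→####/#..#/....; V11=-1→###./##../.#..; V12=+1→###./#.#./..#.*; V13=-1→###./#..#/...#
ply 2, H at ###./#.#./..#. | H20=-1→###./#.#./###.*
ply 3, V at ###./#.#./###. | V03=+1→####/#.##/###.*; V13=+1→###./#.##/####
ply 4: ####/#.##/###. is terminal -1 (H); from ###./#.../.... depth 7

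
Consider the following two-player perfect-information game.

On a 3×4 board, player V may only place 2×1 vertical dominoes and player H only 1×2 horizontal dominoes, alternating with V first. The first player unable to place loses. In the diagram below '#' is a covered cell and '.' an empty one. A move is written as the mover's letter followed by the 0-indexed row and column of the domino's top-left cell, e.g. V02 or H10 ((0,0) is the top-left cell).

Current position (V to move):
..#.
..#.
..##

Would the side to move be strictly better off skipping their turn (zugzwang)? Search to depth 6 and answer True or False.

p1 V@[..#./..#./..##]: V00[#.#./#.#./..##]+1* V01[.##./.##./..##]+1 V03[..##/..##/..##]-1 V10[..#./#.#./#.##]+1 V11[..#./.##./.###]+1
p2 H@[#.#./#.#./..##]: H20[#.#./#.#./####]-1*
p3 V@[#.#./#.#./####]: V01[###./###./####]+1* V03[#.##/#.##/####]+1
p4 H@[###./###./####] terminal -1; root [..#./..#./..##] d6
pass branch (H moves first from the same position):
  | p1 H@[..#./..#./..##]: H00[###./..#./..##]-1 H10[..#./###./..##]+1* H20[..#./..#./####]-1
  | p2 V@[..#./###./..##]: V03[..##/####/..##]-1*
  | p3 H@[..##/####/..##]: H00[####/####/..##]+1* H20[..##/####/####]+1
  | p4 V@[####/####/..##] terminal -1; root [..#./..#./..##] d6
V moving scores +1; V passing scores -1

zugzwang(..#./..#./..##, V) = False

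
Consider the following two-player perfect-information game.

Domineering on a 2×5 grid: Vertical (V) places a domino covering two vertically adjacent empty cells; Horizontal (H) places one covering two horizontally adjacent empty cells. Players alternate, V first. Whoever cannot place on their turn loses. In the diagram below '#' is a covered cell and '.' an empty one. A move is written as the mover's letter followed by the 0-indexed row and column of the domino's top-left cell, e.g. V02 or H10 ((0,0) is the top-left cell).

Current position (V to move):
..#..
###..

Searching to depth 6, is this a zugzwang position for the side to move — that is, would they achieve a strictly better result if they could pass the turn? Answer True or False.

ply 1, V at ..#../###.. | V03=+1→..##./####.*; V04=+1→..#.#/###.#
ply 2, H at ..##./####. | H00=-1→####./####.*
ply 3, V at ####./####. | V04=+1→#####/#####*
ply 4: #####/##### is terminal -1 (H); from ..#../###.. depth 6
pass branch (H moves first from the same position):
  | ply 1, H at ..#../###.. | H00=-1→###../###..; H03=+1→..###/###..*; H13=+1→..#../#####
  | ply 2: ..###/###.. is terminal -1 (V); from ..#../###.. depth 6
V moving scores +1; V passing scores -1

zugzwang(..#../###.., V) = False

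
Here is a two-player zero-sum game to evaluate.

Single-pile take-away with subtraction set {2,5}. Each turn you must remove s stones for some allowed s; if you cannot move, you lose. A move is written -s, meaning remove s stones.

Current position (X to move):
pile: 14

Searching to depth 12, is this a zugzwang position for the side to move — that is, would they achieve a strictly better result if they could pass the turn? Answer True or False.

[14] X move#1: -2:-1/12*, -5:-1/9
[12] O move#2: -2:-1/10, -5:+1/7*
[7] X move#3: -2:-1/5*, -5:-1/2
[5] O move#4: -2:-1/3, -5:+1/0*
[0] end (terminal -1, X#5); searched 14 to 12
if X skipped the turn, O would face:
~ [14] O move#1: -2:-1/12*, -5:-1/9
~ [12] X move#2: -2:-1/10, -5:+1/7*
~ [7] O move#3: -2:-1/5*, -5:-1/2
~ [5] X move#4: -2:-1/3, -5:+1/0*
~ [0] end (terminal -1, O#5); searched 14 to 12
compare (X): move=-1 vs pass=+1

zugzwang(14, X) = True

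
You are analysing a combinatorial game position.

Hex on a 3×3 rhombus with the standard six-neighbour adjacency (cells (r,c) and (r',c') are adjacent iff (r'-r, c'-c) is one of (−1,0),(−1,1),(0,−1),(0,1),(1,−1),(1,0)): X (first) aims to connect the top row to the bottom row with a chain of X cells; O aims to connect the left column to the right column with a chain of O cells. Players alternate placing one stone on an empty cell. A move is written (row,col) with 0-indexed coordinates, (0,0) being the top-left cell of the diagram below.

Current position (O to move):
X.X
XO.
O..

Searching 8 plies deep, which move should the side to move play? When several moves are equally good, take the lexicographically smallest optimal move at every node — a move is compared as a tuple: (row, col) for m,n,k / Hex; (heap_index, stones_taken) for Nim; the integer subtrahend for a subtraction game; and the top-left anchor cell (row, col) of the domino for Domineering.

O's best at [X.X/XO./O..]: (1,2)

[X.X/XO./O..] O move#1: (0,1):-1/XOX/XO./O.., (1,2):+1/X.X/XOO/O..*, (2,1):+1/X.X/XO./OO., (2,2):+1/X.X/XO./O.O
[X.X/XOO/O..] end (terminal -1, X#2); searched X.X/XO./O.. to 8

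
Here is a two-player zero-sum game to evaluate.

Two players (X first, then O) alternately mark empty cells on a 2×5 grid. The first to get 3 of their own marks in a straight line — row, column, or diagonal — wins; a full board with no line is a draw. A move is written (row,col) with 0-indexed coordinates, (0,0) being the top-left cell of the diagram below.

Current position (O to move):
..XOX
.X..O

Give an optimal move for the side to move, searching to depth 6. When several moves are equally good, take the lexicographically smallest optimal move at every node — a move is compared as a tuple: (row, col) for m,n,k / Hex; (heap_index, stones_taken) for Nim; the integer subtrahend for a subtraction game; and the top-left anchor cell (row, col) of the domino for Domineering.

[..XOX/.X..O] O move#1: (0,0):-1/O.XOX/.X..O, (0,1):-1/.OXOX/.X..O, (1,0):+0/..XOX/OX..O*, (1,2):+0/..XOX/.XO.O, (1,3):+0/..XOX/.X.OO
[..XOX/OX..O] X move#2: (0,0):+0/X.XOX/OX..O*, (0,1):+0/.XXOX/OX..O, (1,2):+0/..XOX/OXX.O, (1,3):+0/..XOX/OX.XO
[X.XOX/OX..O] O move#3: (0,1):+0/XOXOX/OX..O*, (1,2):-1/X.XOX/OXO.O, (1,3):-1/X.XOX/OX.OO
[XOXOX/OX..O] X move#4: (1,2):+0/XOXOX/OXX.O*, (1,3):+0/XOXOX/OX.XO
[XOXOX/OXX.O] O move#5: (1,3):+0/XOXOX/OXXOO*
[XOXOX/OXXOO] end (terminal +0, X#6); searched ..XOX/.X..O to 6

O's best at [..XOX/.X..O]: (1,0)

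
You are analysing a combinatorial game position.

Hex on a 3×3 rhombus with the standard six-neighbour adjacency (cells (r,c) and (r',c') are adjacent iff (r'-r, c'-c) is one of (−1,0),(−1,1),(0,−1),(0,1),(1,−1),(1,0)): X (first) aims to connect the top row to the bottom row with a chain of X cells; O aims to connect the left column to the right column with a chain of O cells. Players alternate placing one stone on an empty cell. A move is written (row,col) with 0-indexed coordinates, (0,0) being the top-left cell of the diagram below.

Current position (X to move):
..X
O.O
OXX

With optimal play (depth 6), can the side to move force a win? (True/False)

X winning at [..X/O.O/OXX]: True

ply 1, X at ..X/O.O/OXX | (0,0)=-1→X.X/O.O/OXX; (0,1)=-1→.XX/O.O/OXX; (1,1)=+1→..X/OXO/OXX*
ply 2: ..X/OXO/OXX is terminal -1 (O); from ..X/O.O/OXX depth 6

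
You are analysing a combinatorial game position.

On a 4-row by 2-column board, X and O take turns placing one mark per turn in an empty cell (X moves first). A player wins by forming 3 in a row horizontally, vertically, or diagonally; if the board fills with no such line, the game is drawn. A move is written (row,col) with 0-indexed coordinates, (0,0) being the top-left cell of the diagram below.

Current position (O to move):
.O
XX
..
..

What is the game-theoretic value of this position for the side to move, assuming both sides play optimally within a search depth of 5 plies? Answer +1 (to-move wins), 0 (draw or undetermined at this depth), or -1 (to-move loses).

value(.O/XX/../.., O) = 0

p1 O@[.O/XX/../..]: (0,0)[OO/XX/../..]+0* (2,0)[.O/XX/O./..]+0 (2,1)[.O/XX/.O/..]-1 (3,0)[.O/XX/../O.]+0 (3,1)[.O/XX/../.O]-1
p2 X@[OO/XX/../..]: (2,0)[OO/XX/X./..]+0* (2,1)[OO/XX/.X/..]+0 (3,0)[OO/XX/../X.]+0 (3,1)[OO/XX/../.X]+0
p3 O@[OO/XX/X./..]: (2,1)[OO/XX/XO/..]-1 (3,0)[OO/XX/X./O.]+0* (3,1)[OO/XX/X./.O]-1
p4 X@[OO/XX/X./O.]: (2,1)[OO/XX/XX/O.]+0* (3,1)[OO/XX/X./OX]+0
p5 O@[OO/XX/XX/O.]: (3,1)[OO/XX/XX/OO]+0*
p6 X@[OO/XX/XX/OO] terminal +0; root [.O/XX/../..] d5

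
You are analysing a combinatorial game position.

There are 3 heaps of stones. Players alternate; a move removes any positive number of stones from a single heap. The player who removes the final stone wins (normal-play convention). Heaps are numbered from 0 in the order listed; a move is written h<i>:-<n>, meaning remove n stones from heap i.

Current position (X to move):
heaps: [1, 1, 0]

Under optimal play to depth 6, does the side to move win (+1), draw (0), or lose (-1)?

value((1,1,0), X) = -1

[(1,1,0)] X move#1: h0:-1:-1/(0,1,0)*, h1:-1:-1/(1,0,0)
[(0,1,0)] O move#2: h1:-1:+1/(0,0,0)*
[(0,0,0)] end (terminal -1, X#3); searched (1,1,0) to 6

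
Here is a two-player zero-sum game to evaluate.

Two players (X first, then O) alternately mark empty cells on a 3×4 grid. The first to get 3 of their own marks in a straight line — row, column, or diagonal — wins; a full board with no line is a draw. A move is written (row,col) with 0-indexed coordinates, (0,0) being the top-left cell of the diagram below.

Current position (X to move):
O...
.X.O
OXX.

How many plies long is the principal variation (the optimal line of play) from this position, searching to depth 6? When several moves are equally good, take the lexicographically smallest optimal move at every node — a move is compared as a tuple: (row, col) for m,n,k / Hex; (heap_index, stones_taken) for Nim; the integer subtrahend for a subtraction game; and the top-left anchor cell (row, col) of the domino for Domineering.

ply 1, X at O.../.X.O/OXX. | (0,1)=+1→OX../.X.O/OXX.*; (0,2)=-1→O.X./.X.O/OXX.; (0,3)=-1→O..X/.X.O/OXX.; (1,0)=+1→O.../XX.O/OXX.; (1,2)=-1→O.../.XXO/OXX.; (2,3)=+1→O.../.X.O/OXXX
ply 2: OX../.X.O/OXX. is terminal -1 (O); from O.../.X.O/OXX. depth 6

PV length from [O.../.X.O/OXX.]: 1 ply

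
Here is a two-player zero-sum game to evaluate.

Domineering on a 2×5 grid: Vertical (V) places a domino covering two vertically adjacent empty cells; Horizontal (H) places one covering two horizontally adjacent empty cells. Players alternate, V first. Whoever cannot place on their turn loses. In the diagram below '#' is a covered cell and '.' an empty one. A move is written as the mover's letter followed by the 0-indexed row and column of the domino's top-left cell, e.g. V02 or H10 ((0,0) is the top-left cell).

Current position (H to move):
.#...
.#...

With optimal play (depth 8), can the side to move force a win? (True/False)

p1 H@[.#.../.#...]: H02[.###./.#...]-1* H03[.#.##/.#...]-1 H12[.#.../.###.]-1 H13[.#.../.#.##]-1
p2 V@[.###./.#...]: V00[####./##...]-1 V04[.####/.#..#]+1*
p3 H@[.####/.#..#]: H12[.####/.####]-1*
p4 V@[.####/.####]: V00[#####/#####]+1*
p5 H@[#####/#####] terminal -1; root [.#.../.#...] d8

H winning at [.#.../.#...]: False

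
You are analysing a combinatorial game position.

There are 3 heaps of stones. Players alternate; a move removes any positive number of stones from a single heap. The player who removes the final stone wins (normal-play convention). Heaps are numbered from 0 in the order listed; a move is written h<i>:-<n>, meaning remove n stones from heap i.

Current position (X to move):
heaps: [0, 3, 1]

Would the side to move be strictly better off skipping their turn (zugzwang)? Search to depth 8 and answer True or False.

zugzwang((0,3,1), X) = False

[(0,3,1)] X move#1: h1:-1:-1/(0,2,1), h1:-2:+1/(0,1,1)*, h1:-3:-1/(0,0,1), h2:-1:-1/(0,3,0)
[(0,1,1)] O move#2: h1:-1:-1/(0,0,1)*, h2:-1:-1/(0,1,0)
[(0,0,1)] X move#3: h2:-1:+1/(0,0,0)*
[(0,0,0)] end (terminal -1, O#4); searched (0,3,1) to 8
pass branch (O moves first from the same position):
  | [(0,3,1)] O move#1: h1:-1:-1/(0,2,1), h1:-2:+1/(0,1,1)*, h1:-3:-1/(0,0,1), h2:-1:-1/(0,3,0)
  | [(0,1,1)] X move#2: h1:-1:-1/(0,0,1)*, h2:-1:-1/(0,1,0)
  | [(0,0,1)] O move#3: h2:-1:+1/(0,0,0)*
  | [(0,0,0)] end (terminal -1, X#4); searched (0,3,1) to 8
X moving scores +1; X passing scores -1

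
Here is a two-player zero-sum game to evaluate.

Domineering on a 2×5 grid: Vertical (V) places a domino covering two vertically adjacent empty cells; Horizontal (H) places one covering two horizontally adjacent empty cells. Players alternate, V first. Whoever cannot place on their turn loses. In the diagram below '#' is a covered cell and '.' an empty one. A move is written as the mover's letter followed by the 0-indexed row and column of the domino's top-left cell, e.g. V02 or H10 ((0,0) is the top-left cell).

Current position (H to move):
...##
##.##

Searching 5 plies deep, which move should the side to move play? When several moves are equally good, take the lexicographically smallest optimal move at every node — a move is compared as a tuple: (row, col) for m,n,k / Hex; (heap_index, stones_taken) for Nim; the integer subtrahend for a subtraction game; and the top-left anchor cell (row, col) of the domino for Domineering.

ply 1, H at ...##/##.## | H00=-1→##.##/##.##; H01=+1→.####/##.##*
ply 2: .####/##.## is terminal -1 (V); from ...##/##.## depth 5

H's best at [...##/##.##]: H01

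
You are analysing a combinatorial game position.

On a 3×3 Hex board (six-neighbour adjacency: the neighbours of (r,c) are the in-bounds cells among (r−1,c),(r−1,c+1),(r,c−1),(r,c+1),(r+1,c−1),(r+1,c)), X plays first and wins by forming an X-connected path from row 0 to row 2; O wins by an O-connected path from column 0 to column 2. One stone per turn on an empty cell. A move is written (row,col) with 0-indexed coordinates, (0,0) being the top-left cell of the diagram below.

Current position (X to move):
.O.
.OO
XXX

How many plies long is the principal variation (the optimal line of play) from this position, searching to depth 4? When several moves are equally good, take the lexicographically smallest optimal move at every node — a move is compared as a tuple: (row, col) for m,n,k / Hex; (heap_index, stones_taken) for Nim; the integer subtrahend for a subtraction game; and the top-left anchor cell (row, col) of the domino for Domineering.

PV length from [.O./.OO/XXX]: 2 plies

p1 X@[.O./.OO/XXX]: (0,0)[XO./.OO/XXX]-1* (0,2)[.OX/.OO/XXX]-1 (1,0)[.O./XOO/XXX]-1
p2 O@[XO./.OO/XXX]: (0,2)[XOO/.OO/XXX]-1 (1,0)[XO./OOO/XXX]+1*
p3 X@[XO./OOO/XXX] terminal -1; root [.O./.OO/XXX] d4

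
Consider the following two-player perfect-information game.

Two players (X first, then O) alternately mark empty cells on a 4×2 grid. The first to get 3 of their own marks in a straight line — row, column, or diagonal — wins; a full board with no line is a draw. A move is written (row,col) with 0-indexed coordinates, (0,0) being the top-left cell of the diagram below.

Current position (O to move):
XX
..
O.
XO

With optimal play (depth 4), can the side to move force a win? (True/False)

p1 O@[XX/../O./XO]: (1,0)[XX/O./O./XO]+0* (1,1)[XX/.O/O./XO]+0 (2,1)[XX/../OO/XO]+0
p2 X@[XX/O./O./XO]: (1,1)[XX/OX/O./XO]+0* (2,1)[XX/O./OX/XO]+0
p3 O@[XX/OX/O./XO]: (2,1)[XX/OX/OO/XO]+0*
p4 X@[XX/OX/OO/XO] terminal +0; root [XX/../O./XO] d4

O winning at [XX/../O./XO]: False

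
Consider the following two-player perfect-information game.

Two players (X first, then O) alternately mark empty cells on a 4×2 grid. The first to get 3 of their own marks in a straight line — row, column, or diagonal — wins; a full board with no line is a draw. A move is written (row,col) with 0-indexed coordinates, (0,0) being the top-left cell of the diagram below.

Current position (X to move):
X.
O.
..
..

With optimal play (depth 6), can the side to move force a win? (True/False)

ply 1, X at X./O./../.. | (0,1)=+0→XX/O./../..*; (1,1)=+0→X./OX/../..; (2,0)=+0→X./O./X./..; (2,1)=+0→X./O./.X/..; (3,0)=+0→X./O./../X.; (3,1)=+0→X./O./../.X
ply 2, O at XX/O./../.. | (1,1)=+0→XX/OO/../..*; (2,0)=+0→XX/O./O./..; (2,1)=+0→XX/O./.O/..; (3,0)=+0→XX/O./../O.; (3,1)=+0→XX/O./../.O
ply 3, X at XX/OO/../.. | (2,0)=+0→XX/OO/X./..*; (2,1)=+0→XX/OO/.X/..; (3,0)=+0→XX/OO/../X.; (3,1)=+0→XX/OO/../.X
ply 4, O at XX/OO/X./.. | (2,1)=+0→XX/OO/XO/..*; (3,0)=+0→XX/OO/X./O.; (3,1)=+0→XX/OO/X./.O
ply 5, X at XX/OO/XO/.. | (3,0)=-1→XX/OO/XO/X.; (3,1)=+0→XX/OO/XO/.X*
ply 6, O at XX/OO/XO/.X | (3,0)=+0→XX/OO/XO/OX*
ply 7: XX/OO/XO/OX is terminal +0 (X); from X./O./../.. depth 6

X winning at [X./O./../..]: False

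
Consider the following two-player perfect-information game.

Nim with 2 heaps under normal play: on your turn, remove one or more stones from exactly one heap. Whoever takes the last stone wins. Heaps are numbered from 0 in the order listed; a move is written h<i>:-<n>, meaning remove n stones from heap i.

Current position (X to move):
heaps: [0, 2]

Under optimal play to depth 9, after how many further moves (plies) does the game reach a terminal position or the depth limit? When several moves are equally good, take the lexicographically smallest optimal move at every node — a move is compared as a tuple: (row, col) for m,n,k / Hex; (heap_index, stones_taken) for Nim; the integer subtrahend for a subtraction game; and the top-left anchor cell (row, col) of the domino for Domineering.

PV length from [(0,2)]: 1 ply

[(0,2)] X move#1: h1:-1:-1/(0,1), h1:-2:+1/(0,0)*
[(0,0)] end (terminal -1, O#2); searched (0,2) to 9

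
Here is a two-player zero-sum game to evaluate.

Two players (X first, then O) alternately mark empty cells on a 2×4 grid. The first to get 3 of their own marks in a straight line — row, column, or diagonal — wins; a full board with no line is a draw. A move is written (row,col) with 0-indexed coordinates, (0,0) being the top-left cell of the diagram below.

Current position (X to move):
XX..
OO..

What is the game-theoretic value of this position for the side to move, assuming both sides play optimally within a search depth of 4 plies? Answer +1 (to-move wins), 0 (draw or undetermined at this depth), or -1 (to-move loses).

[XX../OO..] X move#1: (0,2):+1/XXX./OO..*, (0,3):-1/XX.X/OO.., (1,2):+0/XX../OOX., (1,3):-1/XX../OO.X
[XXX./OO..] end (terminal -1, O#2); searched XX../OO.. to 4

value(XX../OO.., X) = +1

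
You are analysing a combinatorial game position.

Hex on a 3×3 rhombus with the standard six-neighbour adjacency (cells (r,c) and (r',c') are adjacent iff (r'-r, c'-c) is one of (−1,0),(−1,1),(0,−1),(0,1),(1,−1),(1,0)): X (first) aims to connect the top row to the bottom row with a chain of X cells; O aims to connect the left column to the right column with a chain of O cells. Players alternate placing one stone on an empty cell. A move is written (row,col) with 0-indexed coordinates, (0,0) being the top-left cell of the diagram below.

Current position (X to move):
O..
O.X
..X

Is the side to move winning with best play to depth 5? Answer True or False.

[O../O.X/..X] X move#1: (0,1):+1/OX./O.X/..X*, (0,2):+1/O.X/O.X/..X, (1,1):+1/O../OXX/..X, (2,0):-1/O../O.X/X.X, (2,1):-1/O../O.X/.XX
[OX./O.X/..X] O move#2: (0,2):-1/OXO/O.X/..X*, (1,1):-1/OX./OOX/..X, (2,0):-1/OX./O.X/O.X, (2,1):-1/OX./O.X/.OX
[OXO/O.X/..X] X move#3: (1,1):+1/OXO/OXX/..X*, (2,0):-1/OXO/O.X/X.X, (2,1):-1/OXO/O.X/.XX
[OXO/OXX/..X] end (terminal -1, O#4); searched O../O.X/..X to 5

X winning at [O../O.X/..X]: True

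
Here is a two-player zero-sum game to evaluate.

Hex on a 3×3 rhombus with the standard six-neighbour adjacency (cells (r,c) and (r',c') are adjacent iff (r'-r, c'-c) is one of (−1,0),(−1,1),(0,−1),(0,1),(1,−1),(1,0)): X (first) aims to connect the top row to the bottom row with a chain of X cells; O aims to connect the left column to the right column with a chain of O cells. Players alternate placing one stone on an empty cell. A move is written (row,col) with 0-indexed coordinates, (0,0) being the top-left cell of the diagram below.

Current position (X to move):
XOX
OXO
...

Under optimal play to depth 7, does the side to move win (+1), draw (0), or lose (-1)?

value(XOX/OXO/..., X) = +1

[XOX/OXO/...] X move#1: (2,0):+1/XOX/OXO/X..*, (2,1):+1/XOX/OXO/.X., (2,2):+1/XOX/OXO/..X
[XOX/OXO/X..] end (terminal -1, O#2); searched XOX/OXO/... to 7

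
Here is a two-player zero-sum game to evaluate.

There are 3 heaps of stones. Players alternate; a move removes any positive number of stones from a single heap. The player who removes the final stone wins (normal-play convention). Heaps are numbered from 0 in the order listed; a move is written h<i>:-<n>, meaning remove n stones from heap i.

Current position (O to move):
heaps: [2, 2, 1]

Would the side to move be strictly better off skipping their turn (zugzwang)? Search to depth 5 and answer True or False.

zugzwang((2,2,1), O) = False

[(2,2,1)] O move#1: h0:-1:-1/(1,2,1), h0:-2:-1/(0,2,1), h1:-1:-1/(2,1,1), h1:-2:-1/(2,0,1), h2:-1:+1/(2,2,0)*
[(2,2,0)] X move#2: h0:-1:-1/(1,2,0)*, h0:-2:-1/(0,2,0), h1:-1:-1/(2,1,0), h1:-2:-1/(2,0,0)
[(1,2,0)] O move#3: h0:-1:-1/(0,2,0), h1:-1:+1/(1,1,0)*, h1:-2:-1/(1,0,0)
[(1,1,0)] X move#4: h0:-1:-1/(0,1,0)*, h1:-1:-1/(1,0,0)
[(0,1,0)] O move#5: h1:-1:+1/(0,0,0)*
[(0,0,0)] end (terminal -1, X#6); searched (2,2,1) to 5
pass branch (X moves first from the same position):
  | [(2,2,1)] X move#1: h0:-1:-1/(1,2,1), h0:-2:-1/(0,2,1), h1:-1:-1/(2,1,1), h1:-2:-1/(2,0,1), h2:-1:+1/(2,2,0)*
  | [(2,2,0)] O move#2: h0:-1:-1/(1,2,0)*, h0:-2:-1/(0,2,0), h1:-1:-1/(2,1,0), h1:-2:-1/(2,0,0)
  | [(1,2,0)] X move#3: h0:-1:-1/(0,2,0), h1:-1:+1/(1,1,0)*, h1:-2:-1/(1,0,0)
  | [(1,1,0)] O move#4: h0:-1:-1/(0,1,0)*, h1:-1:-1/(1,0,0)
  | [(0,1,0)] X move#5: h1:-1:+1/(0,0,0)*
  | [(0,0,0)] end (terminal -1, O#6); searched (2,2,1) to 5
O moving scores +1; O passing scores -1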